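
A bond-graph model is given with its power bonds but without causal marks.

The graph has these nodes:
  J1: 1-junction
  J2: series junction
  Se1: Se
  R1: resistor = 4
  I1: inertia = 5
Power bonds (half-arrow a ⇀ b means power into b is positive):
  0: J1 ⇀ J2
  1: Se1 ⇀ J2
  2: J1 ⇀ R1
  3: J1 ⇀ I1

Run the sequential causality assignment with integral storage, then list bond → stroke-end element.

bond 1 stroke at J2  (Se1 (Se) sets effort on bond)
bond 0 stroke at J1  (J2 needs exactly one f-in)
bond 3 stroke at I1  (prefer integral on I1)
bond 2 stroke at J1  (common-f at J1 fixed by 3)

#0 stroke at J1
#1 stroke at J2
#2 stroke at J1
#3 stroke at I1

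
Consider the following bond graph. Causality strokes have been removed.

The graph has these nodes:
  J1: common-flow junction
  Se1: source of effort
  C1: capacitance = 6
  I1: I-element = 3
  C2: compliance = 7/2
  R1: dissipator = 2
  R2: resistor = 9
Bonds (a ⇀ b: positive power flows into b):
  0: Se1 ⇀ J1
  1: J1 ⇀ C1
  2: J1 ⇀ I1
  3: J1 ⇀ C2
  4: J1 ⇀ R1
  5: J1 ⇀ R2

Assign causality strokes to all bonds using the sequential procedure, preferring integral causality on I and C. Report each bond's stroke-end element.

b0 stroke at J1  (Se1 (Se) sets effort on bond)
b1 stroke at J1  (C1: C, integral causality)
b2 stroke at I1  (I1: I, integral causality)
b3 stroke at J1  (J1: bond 2 brought flow, rest push out)
b4 stroke at J1  (1-jn J1 has f-setter on 2)
b5 stroke at J1  (J1: bond 2 brought flow, rest push out)

b0 stroke→J1
b1 stroke→J1
b2 stroke→I1
b3 stroke→J1
b4 stroke→J1
b5 stroke→J1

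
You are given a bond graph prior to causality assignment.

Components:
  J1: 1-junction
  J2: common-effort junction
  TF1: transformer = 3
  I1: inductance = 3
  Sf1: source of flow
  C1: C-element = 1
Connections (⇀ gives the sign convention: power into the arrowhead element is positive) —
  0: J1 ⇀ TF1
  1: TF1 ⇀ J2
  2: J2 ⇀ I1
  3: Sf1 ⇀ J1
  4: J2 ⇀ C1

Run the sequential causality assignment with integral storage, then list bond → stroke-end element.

#0 stroke at J1
#1 stroke at TF1
#2 stroke at I1
#3 stroke at Sf1
#4 stroke at J2

bond 3 →Sf1  (source Sf1 imposes f)
bond 0 →J1  (J1 flow already set via bond 3)
bond 1 →TF1  (through TF1, causality passes straight; one stroke at TF1)
bond 2 →I1  (I1 integral (f out))
bond 4 →J2  (only one effort-in slot at J2)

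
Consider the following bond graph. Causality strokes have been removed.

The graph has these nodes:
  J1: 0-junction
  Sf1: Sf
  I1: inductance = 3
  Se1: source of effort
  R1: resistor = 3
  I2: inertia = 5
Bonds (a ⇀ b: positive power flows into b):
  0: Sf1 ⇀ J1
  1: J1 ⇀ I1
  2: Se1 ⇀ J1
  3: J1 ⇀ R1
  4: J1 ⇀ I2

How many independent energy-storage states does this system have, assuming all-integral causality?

β0 stroke at Sf1  (Sf1 fixes flow; stroke at Sf1)
β2 stroke at J1  (Se1 fixes effort; stroke away)
β1 stroke at I1  (0-jn J1 has e-setter on 2)
β3 stroke at R1  (0-jn J1 has e-setter on 2)
β4 stroke at I2  (common-e at J1 fixed by 2)

2  (I1, I2 all integral)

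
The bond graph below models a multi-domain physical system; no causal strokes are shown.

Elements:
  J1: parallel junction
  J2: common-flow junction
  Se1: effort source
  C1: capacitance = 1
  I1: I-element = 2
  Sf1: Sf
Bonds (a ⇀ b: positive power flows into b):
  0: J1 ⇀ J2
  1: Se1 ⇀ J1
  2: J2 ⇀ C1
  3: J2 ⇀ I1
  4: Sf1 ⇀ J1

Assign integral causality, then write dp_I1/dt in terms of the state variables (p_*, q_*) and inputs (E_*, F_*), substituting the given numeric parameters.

dp_I1/dt = E_Se1 - q_C1

#1 |J1  (Se1 (Se) sets effort on bond)
#4 |Sf1  (Sf1: flow source, stroke at near end)
#0 |J2  (0-jn J1 has e-setter on 1)
#2 |J2  (C1 integral (e out))
#3 |I1  (J2 needs exactly one f-in)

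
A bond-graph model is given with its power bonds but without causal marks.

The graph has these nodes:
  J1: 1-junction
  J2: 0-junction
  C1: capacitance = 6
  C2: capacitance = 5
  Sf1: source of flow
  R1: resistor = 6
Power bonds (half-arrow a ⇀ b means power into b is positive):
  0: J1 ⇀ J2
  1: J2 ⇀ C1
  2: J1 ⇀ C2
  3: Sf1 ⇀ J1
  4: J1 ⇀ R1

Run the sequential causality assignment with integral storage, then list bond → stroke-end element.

b0 →J1
b1 →J2
b2 →J1
b3 →Sf1
b4 →J1

#3 →Sf1  (source Sf1 imposes f)
#0 →J1  (J1: bond 3 brought flow, rest push out)
#2 →J1  (J1 flow already set via bond 3)
#4 →J1  (common-f at J1 fixed by 3)
#1 →J2  (J2: last free bond brings effort in)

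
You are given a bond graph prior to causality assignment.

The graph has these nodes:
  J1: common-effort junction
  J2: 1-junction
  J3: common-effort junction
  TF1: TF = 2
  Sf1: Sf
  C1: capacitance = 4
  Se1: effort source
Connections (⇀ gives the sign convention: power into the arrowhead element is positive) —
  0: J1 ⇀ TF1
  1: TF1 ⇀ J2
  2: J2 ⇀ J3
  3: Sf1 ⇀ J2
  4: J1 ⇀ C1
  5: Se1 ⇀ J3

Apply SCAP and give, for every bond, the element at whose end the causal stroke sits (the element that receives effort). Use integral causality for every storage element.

b0 |TF1
b1 |J2
b2 |J2
b3 |Sf1
b4 |J1
b5 |J3

bond 3 stroke→Sf1  (Sf1: flow source, stroke at near end)
bond 5 stroke→J3  (Se1 fixes effort; stroke away)
bond 1 stroke→J2  (common-f at J2 fixed by 3)
bond 2 stroke→J2  (1-jn J2 has f-setter on 3)
bond 0 stroke→TF1  (through TF1, causality passes straight; one stroke at TF1)
bond 4 stroke→J1  (J1: last free bond brings effort in)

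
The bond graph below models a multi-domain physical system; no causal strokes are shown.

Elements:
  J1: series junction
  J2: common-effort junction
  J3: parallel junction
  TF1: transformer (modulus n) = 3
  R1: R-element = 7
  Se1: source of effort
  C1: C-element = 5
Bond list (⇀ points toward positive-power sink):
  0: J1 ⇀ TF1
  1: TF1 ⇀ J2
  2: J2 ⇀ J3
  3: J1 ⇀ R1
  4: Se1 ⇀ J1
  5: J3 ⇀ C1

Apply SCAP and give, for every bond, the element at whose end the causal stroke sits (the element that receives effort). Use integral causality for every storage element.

bond 0 stroke→J1
bond 1 stroke→TF1
bond 2 stroke→J2
bond 3 stroke→R1
bond 4 stroke→J1
bond 5 stroke→J3

b4 |J1  (Se1 (Se) sets effort on bond)
b5 |J3  (C1 integral (e out))
b2 |J2  (common-e at J3 fixed by 5)
b1 |TF1  (J2 effort already set via bond 2)
b0 |J1  (TF1 one-in-one-out from 1)
b3 |R1  (only one flow-in slot at J1)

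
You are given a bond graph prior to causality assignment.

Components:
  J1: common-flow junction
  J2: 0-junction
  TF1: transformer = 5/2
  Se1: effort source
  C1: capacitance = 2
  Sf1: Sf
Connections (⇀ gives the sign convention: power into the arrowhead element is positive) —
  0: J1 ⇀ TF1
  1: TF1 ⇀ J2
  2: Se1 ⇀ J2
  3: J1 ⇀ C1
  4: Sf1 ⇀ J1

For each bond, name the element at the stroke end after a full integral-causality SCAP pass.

b0 stroke at J1
b1 stroke at TF1
b2 stroke at J2
b3 stroke at J1
b4 stroke at Sf1

β2 stroke at J2  (source Se1 imposes e)
β4 stroke at Sf1  (Sf1 (Sf) sets flow on bond)
β0 stroke at J1  (common-f at J1 fixed by 4)
β3 stroke at J1  (J1 flow already set via bond 4)
β1 stroke at TF1  (0-jn J2 has e-setter on 2)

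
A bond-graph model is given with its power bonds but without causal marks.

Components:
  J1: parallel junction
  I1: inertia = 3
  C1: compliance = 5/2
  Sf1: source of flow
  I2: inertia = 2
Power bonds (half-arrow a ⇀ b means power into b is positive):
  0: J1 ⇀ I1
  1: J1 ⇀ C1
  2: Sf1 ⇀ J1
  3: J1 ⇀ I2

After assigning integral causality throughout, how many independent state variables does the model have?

#2 stroke at Sf1  (Sf1 (Sf) sets flow on bond)
#0 stroke at I1  (I1 integral (f out))
#1 stroke at J1  (C1 integral (e out))
#3 stroke at I2  (J1: bond 1 brought effort, rest push out)

3  (C1, I1, I2 all integral)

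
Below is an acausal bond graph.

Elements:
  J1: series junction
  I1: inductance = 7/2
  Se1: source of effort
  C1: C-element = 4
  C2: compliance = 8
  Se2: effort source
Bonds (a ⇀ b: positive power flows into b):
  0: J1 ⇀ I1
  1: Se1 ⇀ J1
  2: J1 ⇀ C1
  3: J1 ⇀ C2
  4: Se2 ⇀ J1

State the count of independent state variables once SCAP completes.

3  (C1, C2, I1 all integral)

b1 |J1  (source Se1 imposes e)
b4 |J1  (Se2 (Se) sets effort on bond)
b0 |I1  (prefer integral on I1)
b2 |J1  (J1: bond 0 brought flow, rest push out)
b3 |J1  (J1: bond 0 brought flow, rest push out)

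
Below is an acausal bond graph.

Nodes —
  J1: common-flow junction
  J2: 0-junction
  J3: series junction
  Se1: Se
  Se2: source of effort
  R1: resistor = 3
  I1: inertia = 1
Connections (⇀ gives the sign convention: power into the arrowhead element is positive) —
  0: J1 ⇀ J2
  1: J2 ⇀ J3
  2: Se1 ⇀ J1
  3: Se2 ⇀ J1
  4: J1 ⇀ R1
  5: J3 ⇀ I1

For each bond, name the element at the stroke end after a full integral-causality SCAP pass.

#2 |J1  (Se1: effort source, stroke at far end)
#3 |J1  (source Se2 imposes e)
#5 |I1  (I1 outputs flow p/I1)
#1 |J3  (common-f at J3 fixed by 5)
#0 |J2  (only one effort-in slot at J2)
#4 |J1  (1-jn J1 has f-setter on 0)

b0 stroke→J2
b1 stroke→J3
b2 stroke→J1
b3 stroke→J1
b4 stroke→J1
b5 stroke→I1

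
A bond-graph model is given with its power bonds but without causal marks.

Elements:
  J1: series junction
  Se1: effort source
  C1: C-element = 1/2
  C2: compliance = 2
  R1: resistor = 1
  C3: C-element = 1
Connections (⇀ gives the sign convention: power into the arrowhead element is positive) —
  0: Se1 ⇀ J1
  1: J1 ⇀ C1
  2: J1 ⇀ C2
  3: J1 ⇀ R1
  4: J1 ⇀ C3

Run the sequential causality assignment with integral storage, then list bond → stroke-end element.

β0 stroke at J1
β1 stroke at J1
β2 stroke at J1
β3 stroke at R1
β4 stroke at J1

bond 0 stroke at J1  (Se1 (Se) sets effort on bond)
bond 1 stroke at J1  (C1: C, integral causality)
bond 2 stroke at J1  (C2: C, integral causality)
bond 4 stroke at J1  (C3 integral (e out))
bond 3 stroke at R1  (closing 1-jn rule on J1)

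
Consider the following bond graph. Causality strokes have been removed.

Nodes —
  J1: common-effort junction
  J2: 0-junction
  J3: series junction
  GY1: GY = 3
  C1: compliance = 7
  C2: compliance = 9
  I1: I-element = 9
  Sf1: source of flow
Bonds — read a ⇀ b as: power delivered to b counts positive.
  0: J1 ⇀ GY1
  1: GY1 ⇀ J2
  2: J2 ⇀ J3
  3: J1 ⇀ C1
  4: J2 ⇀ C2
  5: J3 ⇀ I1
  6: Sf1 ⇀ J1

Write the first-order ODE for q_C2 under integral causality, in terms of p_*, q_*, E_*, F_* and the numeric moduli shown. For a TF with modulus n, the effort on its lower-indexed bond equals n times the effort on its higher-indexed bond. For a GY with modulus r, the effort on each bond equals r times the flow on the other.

β6 stroke→Sf1  (Sf1 (Sf) sets flow on bond)
β3 stroke→J1  (C1 outputs effort q/C1)
β0 stroke→GY1  (J1 effort already set via bond 3)
β1 stroke→GY1  (through GY1, causality inverts; strokes same side of GY1)
β4 stroke→J2  (prefer integral on C2)
β2 stroke→J3  (J2: bond 4 brought effort, rest push out)
β5 stroke→I1  (only one flow-in slot at J3)

dq_C2/dt = -p_I1/9 + q_C1/21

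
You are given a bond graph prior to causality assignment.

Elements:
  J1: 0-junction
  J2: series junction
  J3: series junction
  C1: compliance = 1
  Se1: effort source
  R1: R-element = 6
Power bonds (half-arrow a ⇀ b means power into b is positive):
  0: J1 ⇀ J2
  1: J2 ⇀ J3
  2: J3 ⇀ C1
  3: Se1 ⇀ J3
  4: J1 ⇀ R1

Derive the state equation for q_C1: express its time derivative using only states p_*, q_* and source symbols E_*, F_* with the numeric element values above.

β3 →J3  (Se1 (Se) sets effort on bond)
β2 →J3  (prefer integral on C1)
β1 →J2  (only one flow-in slot at J3)
β0 →J1  (J2: last free bond brings flow in)
β4 →R1  (J1 effort already set via bond 0)

dq_C1/dt = E_Se1/6 - q_C1/6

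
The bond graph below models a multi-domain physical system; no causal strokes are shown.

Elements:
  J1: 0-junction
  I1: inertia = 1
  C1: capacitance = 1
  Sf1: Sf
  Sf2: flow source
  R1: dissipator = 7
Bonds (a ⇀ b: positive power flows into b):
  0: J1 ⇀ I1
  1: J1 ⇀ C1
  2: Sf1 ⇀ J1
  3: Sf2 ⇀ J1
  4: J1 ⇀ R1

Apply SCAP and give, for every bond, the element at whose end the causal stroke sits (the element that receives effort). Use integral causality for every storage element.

#0 |I1
#1 |J1
#2 |Sf1
#3 |Sf2
#4 |R1

β2 stroke→Sf1  (Sf1 fixes flow; stroke at Sf1)
β3 stroke→Sf2  (source Sf2 imposes f)
β0 stroke→I1  (I1 integral (f out))
β1 stroke→J1  (C1: C, integral causality)
β4 stroke→R1  (J1: bond 1 brought effort, rest push out)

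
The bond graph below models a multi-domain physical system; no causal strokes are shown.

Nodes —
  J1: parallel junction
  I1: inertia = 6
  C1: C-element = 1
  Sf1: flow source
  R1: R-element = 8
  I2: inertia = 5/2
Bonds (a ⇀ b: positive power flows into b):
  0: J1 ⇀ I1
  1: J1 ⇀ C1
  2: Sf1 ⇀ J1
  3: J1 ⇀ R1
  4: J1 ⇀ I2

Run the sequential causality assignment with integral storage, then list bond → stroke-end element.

b0 stroke→I1
b1 stroke→J1
b2 stroke→Sf1
b3 stroke→R1
b4 stroke→I2

#2 stroke→Sf1  (Sf1 fixes flow; stroke at Sf1)
#0 stroke→I1  (I1 outputs flow p/I1)
#1 stroke→J1  (C1: C, integral causality)
#3 stroke→R1  (J1: bond 1 brought effort, rest push out)
#4 stroke→I2  (0-jn J1 has e-setter on 1)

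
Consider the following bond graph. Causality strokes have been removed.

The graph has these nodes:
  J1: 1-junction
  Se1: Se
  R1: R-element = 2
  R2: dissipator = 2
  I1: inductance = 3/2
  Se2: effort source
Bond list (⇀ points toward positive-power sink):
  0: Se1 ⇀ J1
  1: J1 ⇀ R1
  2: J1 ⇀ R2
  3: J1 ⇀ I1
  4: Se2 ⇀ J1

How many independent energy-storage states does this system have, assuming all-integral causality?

1  (I1 all integral)

bond 0 |J1  (Se1: effort source, stroke at far end)
bond 4 |J1  (source Se2 imposes e)
bond 3 |I1  (I1: I, integral causality)
bond 1 |J1  (J1: bond 3 brought flow, rest push out)
bond 2 |J1  (J1: bond 3 brought flow, rest push out)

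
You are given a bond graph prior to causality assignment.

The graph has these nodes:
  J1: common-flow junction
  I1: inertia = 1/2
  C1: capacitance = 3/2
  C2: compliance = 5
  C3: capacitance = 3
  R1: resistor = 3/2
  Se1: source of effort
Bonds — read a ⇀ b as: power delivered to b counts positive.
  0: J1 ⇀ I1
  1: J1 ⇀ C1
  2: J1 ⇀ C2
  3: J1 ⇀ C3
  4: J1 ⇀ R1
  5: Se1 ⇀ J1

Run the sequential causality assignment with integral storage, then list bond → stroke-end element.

bond 0 stroke→I1
bond 1 stroke→J1
bond 2 stroke→J1
bond 3 stroke→J1
bond 4 stroke→J1
bond 5 stroke→J1

#5 →J1  (Se1 fixes effort; stroke away)
#0 →I1  (I1 outputs flow p/I1)
#1 →J1  (common-f at J1 fixed by 0)
#2 →J1  (1-jn J1 has f-setter on 0)
#3 →J1  (J1 flow already set via bond 0)
#4 →J1  (common-f at J1 fixed by 0)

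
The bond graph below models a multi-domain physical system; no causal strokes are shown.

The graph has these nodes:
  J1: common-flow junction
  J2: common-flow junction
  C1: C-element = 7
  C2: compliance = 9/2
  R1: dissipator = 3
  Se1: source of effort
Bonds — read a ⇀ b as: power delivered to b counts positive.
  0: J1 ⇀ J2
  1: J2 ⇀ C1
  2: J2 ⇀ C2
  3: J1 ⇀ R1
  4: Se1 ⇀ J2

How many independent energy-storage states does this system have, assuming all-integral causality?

#4 →J2  (Se1: effort source, stroke at far end)
#1 →J2  (C1: C, integral causality)
#2 →J2  (C2: C, integral causality)
#0 →J1  (J2: last free bond brings flow in)
#3 →R1  (only one flow-in slot at J1)

2  (C1, C2 all integral)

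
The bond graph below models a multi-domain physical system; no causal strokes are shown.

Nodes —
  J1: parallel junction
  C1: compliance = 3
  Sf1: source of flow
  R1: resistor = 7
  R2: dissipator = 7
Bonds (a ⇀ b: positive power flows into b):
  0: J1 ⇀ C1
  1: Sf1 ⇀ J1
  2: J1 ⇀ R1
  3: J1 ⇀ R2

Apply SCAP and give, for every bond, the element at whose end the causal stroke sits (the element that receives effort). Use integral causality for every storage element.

bond 1 stroke at Sf1  (Sf1: flow source, stroke at near end)
bond 0 stroke at J1  (prefer integral on C1)
bond 2 stroke at R1  (J1 effort already set via bond 0)
bond 3 stroke at R2  (J1: bond 0 brought effort, rest push out)

b0 stroke at J1
b1 stroke at Sf1
b2 stroke at R1
b3 stroke at R2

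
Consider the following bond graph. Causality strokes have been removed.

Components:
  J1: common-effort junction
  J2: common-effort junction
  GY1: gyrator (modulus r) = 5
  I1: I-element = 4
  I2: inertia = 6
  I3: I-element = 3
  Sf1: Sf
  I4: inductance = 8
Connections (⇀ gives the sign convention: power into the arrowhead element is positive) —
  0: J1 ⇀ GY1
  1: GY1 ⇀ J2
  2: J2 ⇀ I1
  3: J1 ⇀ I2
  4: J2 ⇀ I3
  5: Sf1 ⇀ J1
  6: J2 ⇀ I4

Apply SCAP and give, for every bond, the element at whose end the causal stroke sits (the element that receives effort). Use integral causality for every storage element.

#5 stroke at Sf1  (Sf1 fixes flow; stroke at Sf1)
#2 stroke at I1  (I1 outputs flow p/I1)
#3 stroke at I2  (I2 outputs flow p/I2)
#0 stroke at J1  (J1: last free bond brings effort in)
#1 stroke at J2  (GY1 both-in/both-out from 0)
#4 stroke at I3  (J2: bond 1 brought effort, rest push out)
#6 stroke at I4  (common-e at J2 fixed by 1)

bond 0 stroke at J1
bond 1 stroke at J2
bond 2 stroke at I1
bond 3 stroke at I2
bond 4 stroke at I3
bond 5 stroke at Sf1
bond 6 stroke at I4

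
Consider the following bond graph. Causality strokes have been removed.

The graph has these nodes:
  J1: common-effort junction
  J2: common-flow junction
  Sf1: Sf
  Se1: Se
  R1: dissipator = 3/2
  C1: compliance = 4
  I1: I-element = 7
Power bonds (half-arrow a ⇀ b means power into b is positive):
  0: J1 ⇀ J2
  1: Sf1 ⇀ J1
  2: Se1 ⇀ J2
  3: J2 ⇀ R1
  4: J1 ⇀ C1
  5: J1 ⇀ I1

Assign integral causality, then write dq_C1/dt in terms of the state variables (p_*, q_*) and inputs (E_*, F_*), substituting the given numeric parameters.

b1 stroke→Sf1  (Sf1 (Sf) sets flow on bond)
b2 stroke→J2  (Se1 fixes effort; stroke away)
b4 stroke→J1  (C1: C, integral causality)
b0 stroke→J2  (0-jn J1 has e-setter on 4)
b5 stroke→I1  (J1 effort already set via bond 4)
b3 stroke→R1  (J2 needs exactly one f-in)

dq_C1/dt = -2*E_Se1/3 + F_Sf1 - p_I1/7 - q_C1/6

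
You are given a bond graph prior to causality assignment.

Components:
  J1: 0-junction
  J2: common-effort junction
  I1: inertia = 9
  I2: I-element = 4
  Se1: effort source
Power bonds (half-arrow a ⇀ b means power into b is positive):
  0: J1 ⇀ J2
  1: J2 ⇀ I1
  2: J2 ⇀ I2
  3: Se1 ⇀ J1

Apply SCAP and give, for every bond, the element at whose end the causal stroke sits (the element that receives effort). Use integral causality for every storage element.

β3 →J1  (Se1 (Se) sets effort on bond)
β0 →J2  (common-e at J1 fixed by 3)
β1 →I1  (J2 effort already set via bond 0)
β2 →I2  (J2: bond 0 brought effort, rest push out)

b0 stroke→J2
b1 stroke→I1
b2 stroke→I2
b3 stroke→J1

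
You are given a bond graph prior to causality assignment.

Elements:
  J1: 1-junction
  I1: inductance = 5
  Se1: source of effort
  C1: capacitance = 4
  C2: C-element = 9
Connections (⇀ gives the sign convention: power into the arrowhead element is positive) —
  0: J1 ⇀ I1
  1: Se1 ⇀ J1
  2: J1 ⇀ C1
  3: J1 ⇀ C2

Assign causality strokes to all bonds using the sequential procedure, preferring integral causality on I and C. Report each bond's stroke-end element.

b0 stroke→I1
b1 stroke→J1
b2 stroke→J1
b3 stroke→J1

#1 stroke at J1  (Se1 (Se) sets effort on bond)
#0 stroke at I1  (prefer integral on I1)
#2 stroke at J1  (J1 flow already set via bond 0)
#3 stroke at J1  (common-f at J1 fixed by 0)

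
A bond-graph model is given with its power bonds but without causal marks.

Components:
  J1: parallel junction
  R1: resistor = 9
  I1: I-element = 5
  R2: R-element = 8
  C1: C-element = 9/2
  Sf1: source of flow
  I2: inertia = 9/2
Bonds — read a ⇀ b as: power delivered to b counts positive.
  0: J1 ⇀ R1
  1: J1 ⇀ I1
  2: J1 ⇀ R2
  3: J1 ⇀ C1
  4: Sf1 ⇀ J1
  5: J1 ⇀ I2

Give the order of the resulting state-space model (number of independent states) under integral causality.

β4 →Sf1  (source Sf1 imposes f)
β1 →I1  (prefer integral on I1)
β3 →J1  (prefer integral on C1)
β0 →R1  (common-e at J1 fixed by 3)
β2 →R2  (J1: bond 3 brought effort, rest push out)
β5 →I2  (J1: bond 3 brought effort, rest push out)

3  (C1, I1, I2 all integral)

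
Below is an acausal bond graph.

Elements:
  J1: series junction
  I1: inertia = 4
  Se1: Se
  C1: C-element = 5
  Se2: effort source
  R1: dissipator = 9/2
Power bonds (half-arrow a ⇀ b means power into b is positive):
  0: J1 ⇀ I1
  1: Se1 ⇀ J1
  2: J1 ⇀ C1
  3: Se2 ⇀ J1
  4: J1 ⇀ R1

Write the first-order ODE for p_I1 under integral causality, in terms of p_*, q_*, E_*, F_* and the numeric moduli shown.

#1 |J1  (Se1: effort source, stroke at far end)
#3 |J1  (Se2 (Se) sets effort on bond)
#0 |I1  (I1: I, integral causality)
#2 |J1  (J1 flow already set via bond 0)
#4 |J1  (1-jn J1 has f-setter on 0)

dp_I1/dt = E_Se1 + E_Se2 - 9*p_I1/8 - q_C1/5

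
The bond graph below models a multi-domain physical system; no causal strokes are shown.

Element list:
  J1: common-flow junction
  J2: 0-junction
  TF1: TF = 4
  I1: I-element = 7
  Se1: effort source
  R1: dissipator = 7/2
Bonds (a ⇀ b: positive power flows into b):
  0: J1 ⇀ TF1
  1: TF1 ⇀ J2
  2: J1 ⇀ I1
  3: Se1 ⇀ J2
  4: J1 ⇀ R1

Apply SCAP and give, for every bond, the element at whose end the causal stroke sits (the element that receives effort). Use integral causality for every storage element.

bond 0 |J1
bond 1 |TF1
bond 2 |I1
bond 3 |J2
bond 4 |J1

b3 stroke→J2  (Se1: effort source, stroke at far end)
b1 stroke→TF1  (0-jn J2 has e-setter on 3)
b0 stroke→J1  (through TF1, causality passes straight; one stroke at TF1)
b2 stroke→I1  (I1 integral (f out))
b4 stroke→J1  (J1: bond 2 brought flow, rest push out)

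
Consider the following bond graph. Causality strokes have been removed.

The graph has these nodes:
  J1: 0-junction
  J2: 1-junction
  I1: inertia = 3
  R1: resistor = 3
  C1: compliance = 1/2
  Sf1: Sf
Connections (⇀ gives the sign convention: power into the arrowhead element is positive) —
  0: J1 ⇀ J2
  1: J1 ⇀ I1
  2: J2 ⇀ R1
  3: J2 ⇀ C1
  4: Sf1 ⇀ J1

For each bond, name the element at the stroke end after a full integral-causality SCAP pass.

β4 |Sf1  (source Sf1 imposes f)
β1 |I1  (I1: I, integral causality)
β0 |J1  (J1 needs exactly one e-in)
β2 |J2  (common-f at J2 fixed by 0)
β3 |J2  (J2 flow already set via bond 0)

b0 |J1
b1 |I1
b2 |J2
b3 |J2
b4 |Sf1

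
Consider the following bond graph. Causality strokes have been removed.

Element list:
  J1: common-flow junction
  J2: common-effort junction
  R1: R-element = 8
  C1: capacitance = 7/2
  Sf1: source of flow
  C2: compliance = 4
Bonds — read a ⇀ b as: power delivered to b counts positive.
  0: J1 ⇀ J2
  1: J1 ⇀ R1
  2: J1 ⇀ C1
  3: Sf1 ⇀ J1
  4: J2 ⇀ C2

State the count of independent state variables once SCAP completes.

2  (C1, C2 all integral)

b3 |Sf1  (Sf1: flow source, stroke at near end)
b0 |J1  (J1: bond 3 brought flow, rest push out)
b1 |J1  (common-f at J1 fixed by 3)
b2 |J1  (J1: bond 3 brought flow, rest push out)
b4 |J2  (only one effort-in slot at J2)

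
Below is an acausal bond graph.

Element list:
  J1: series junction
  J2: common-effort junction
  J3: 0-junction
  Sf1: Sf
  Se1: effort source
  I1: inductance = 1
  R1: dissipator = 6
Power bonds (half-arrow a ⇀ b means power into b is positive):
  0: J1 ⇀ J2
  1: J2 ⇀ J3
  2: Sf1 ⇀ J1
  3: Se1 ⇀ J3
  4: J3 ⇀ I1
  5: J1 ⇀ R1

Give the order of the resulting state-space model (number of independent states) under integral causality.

bond 2 stroke→Sf1  (Sf1 (Sf) sets flow on bond)
bond 3 stroke→J3  (Se1 fixes effort; stroke away)
bond 0 stroke→J1  (J1 flow already set via bond 2)
bond 5 stroke→J1  (J1 flow already set via bond 2)
bond 1 stroke→J2  (J2 needs exactly one e-in)
bond 4 stroke→I1  (common-e at J3 fixed by 3)

1  (I1 all integral)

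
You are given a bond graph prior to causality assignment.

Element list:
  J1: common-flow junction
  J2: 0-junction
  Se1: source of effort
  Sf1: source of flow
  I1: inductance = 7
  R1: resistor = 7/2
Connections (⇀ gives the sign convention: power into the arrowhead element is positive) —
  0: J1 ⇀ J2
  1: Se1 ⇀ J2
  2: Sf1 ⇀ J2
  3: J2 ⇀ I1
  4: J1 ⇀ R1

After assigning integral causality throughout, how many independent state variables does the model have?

1  (I1 all integral)

bond 1 |J2  (Se1: effort source, stroke at far end)
bond 2 |Sf1  (source Sf1 imposes f)
bond 0 |J1  (0-jn J2 has e-setter on 1)
bond 3 |I1  (common-e at J2 fixed by 1)
bond 4 |R1  (J1: last free bond brings flow in)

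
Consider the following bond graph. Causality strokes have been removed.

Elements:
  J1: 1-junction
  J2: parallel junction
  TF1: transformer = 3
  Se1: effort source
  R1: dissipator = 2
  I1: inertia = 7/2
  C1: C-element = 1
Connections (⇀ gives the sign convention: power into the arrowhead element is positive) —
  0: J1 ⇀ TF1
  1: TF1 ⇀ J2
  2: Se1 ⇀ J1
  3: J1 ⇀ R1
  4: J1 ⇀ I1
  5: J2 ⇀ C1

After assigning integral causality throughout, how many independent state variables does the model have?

2  (C1, I1 all integral)

bond 2 stroke at J1  (Se1 (Se) sets effort on bond)
bond 4 stroke at I1  (I1: I, integral causality)
bond 0 stroke at J1  (J1: bond 4 brought flow, rest push out)
bond 3 stroke at J1  (J1 flow already set via bond 4)
bond 1 stroke at TF1  (TF1 one-in-one-out from 0)
bond 5 stroke at J2  (only one effort-in slot at J2)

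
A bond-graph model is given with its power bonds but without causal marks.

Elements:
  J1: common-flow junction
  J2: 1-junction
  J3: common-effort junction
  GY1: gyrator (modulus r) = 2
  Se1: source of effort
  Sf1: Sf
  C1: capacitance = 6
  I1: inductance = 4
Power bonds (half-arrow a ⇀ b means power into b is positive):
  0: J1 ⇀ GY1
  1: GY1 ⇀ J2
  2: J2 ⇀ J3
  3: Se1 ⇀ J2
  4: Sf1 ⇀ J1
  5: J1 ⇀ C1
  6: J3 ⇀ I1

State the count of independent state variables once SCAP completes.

2  (C1, I1 all integral)

bond 3 stroke→J2  (Se1 (Se) sets effort on bond)
bond 4 stroke→Sf1  (Sf1 fixes flow; stroke at Sf1)
bond 0 stroke→J1  (1-jn J1 has f-setter on 4)
bond 5 stroke→J1  (1-jn J1 has f-setter on 4)
bond 1 stroke→J2  (GY1 both-in/both-out from 0)
bond 2 stroke→J3  (J2 needs exactly one f-in)
bond 6 stroke→I1  (0-jn J3 has e-setter on 2)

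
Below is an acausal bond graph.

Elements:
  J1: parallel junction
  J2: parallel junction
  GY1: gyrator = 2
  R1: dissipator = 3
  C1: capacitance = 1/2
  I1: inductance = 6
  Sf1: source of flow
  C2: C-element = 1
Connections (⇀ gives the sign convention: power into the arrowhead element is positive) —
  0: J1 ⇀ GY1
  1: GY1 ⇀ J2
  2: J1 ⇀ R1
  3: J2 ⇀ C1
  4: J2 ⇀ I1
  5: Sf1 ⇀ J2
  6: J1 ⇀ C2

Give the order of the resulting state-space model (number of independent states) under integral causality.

3  (C1, C2, I1 all integral)

β5 stroke at Sf1  (source Sf1 imposes f)
β3 stroke at J2  (C1 integral (e out))
β1 stroke at GY1  (J2: bond 3 brought effort, rest push out)
β4 stroke at I1  (J2 effort already set via bond 3)
β0 stroke at GY1  (GY1 both-in/both-out from 1)
β6 stroke at J1  (C2 outputs effort q/C2)
β2 stroke at R1  (0-jn J1 has e-setter on 6)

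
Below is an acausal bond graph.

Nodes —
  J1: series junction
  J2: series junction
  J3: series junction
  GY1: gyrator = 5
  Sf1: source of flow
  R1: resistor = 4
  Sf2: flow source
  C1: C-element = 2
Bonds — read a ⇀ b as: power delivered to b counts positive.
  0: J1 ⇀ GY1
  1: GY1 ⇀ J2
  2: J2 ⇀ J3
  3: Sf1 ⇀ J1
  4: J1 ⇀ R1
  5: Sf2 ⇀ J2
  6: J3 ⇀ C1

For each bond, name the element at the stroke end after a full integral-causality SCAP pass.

bond 0 |J1
bond 1 |J2
bond 2 |J2
bond 3 |Sf1
bond 4 |J1
bond 5 |Sf2
bond 6 |J3

b3 stroke→Sf1  (Sf1 fixes flow; stroke at Sf1)
b5 stroke→Sf2  (Sf2 fixes flow; stroke at Sf2)
b0 stroke→J1  (1-jn J1 has f-setter on 3)
b4 stroke→J1  (1-jn J1 has f-setter on 3)
b1 stroke→J2  (common-f at J2 fixed by 5)
b2 stroke→J2  (J2: bond 5 brought flow, rest push out)
b6 stroke→J3  (J3 flow already set via bond 2)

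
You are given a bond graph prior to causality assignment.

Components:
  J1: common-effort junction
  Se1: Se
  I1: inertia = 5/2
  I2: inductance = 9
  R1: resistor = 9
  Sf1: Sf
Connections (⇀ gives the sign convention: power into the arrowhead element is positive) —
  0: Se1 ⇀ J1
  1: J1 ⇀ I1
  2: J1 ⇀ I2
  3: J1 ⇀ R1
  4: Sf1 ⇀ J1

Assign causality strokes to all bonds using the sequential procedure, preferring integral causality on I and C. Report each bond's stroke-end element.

bond 0 |J1
bond 1 |I1
bond 2 |I2
bond 3 |R1
bond 4 |Sf1

#0 →J1  (source Se1 imposes e)
#4 →Sf1  (Sf1 (Sf) sets flow on bond)
#1 →I1  (J1 effort already set via bond 0)
#2 →I2  (J1: bond 0 brought effort, rest push out)
#3 →R1  (J1: bond 0 brought effort, rest push out)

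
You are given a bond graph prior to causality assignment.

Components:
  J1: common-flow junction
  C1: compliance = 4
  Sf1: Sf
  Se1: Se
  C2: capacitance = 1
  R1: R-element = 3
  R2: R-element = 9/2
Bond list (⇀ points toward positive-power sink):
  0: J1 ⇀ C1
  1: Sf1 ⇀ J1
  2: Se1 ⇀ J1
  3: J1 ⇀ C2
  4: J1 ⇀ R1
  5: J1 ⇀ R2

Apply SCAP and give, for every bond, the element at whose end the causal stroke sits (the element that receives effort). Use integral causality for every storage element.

b1 stroke→Sf1  (Sf1 (Sf) sets flow on bond)
b2 stroke→J1  (Se1 (Se) sets effort on bond)
b0 stroke→J1  (J1: bond 1 brought flow, rest push out)
b3 stroke→J1  (J1: bond 1 brought flow, rest push out)
b4 stroke→J1  (J1: bond 1 brought flow, rest push out)
b5 stroke→J1  (J1: bond 1 brought flow, rest push out)

b0 stroke at J1
b1 stroke at Sf1
b2 stroke at J1
b3 stroke at J1
b4 stroke at J1
b5 stroke at J1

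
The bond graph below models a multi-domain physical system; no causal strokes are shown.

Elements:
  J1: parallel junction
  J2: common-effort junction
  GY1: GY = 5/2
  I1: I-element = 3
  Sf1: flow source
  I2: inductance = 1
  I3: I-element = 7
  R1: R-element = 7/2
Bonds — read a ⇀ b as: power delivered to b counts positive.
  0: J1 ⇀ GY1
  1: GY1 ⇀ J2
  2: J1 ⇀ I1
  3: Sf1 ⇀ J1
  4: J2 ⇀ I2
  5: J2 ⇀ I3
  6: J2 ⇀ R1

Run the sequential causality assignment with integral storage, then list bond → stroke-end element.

#3 |Sf1  (Sf1 (Sf) sets flow on bond)
#2 |I1  (I1 outputs flow p/I1)
#0 |J1  (closing 0-jn rule on J1)
#1 |J2  (through GY1, causality inverts; strokes same side of GY1)
#4 |I2  (J2: bond 1 brought effort, rest push out)
#5 |I3  (J2 effort already set via bond 1)
#6 |R1  (J2 effort already set via bond 1)

bond 0 |J1
bond 1 |J2
bond 2 |I1
bond 3 |Sf1
bond 4 |I2
bond 5 |I3
bond 6 |R1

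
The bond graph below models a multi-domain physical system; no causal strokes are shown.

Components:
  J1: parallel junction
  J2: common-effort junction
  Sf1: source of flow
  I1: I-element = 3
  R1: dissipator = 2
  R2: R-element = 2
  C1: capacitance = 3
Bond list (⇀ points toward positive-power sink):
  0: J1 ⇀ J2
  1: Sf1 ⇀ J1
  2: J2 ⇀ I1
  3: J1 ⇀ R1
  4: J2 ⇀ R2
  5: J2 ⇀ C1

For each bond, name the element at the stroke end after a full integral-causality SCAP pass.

#0 →J1
#1 →Sf1
#2 →I1
#3 →R1
#4 →R2
#5 →J2

#1 stroke→Sf1  (Sf1 fixes flow; stroke at Sf1)
#2 stroke→I1  (I1: I, integral causality)
#5 stroke→J2  (C1: C, integral causality)
#0 stroke→J1  (0-jn J2 has e-setter on 5)
#4 stroke→R2  (0-jn J2 has e-setter on 5)
#3 stroke→R1  (common-e at J1 fixed by 0)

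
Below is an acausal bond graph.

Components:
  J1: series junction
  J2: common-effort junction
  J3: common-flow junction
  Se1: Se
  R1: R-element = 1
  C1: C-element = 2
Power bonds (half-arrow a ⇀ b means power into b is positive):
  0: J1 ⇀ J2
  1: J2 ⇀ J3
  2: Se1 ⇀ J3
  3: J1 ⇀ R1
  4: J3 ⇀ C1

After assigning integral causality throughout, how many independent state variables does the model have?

bond 2 |J3  (Se1 (Se) sets effort on bond)
bond 4 |J3  (C1 outputs effort q/C1)
bond 1 |J2  (J3 needs exactly one f-in)
bond 0 |J1  (common-e at J2 fixed by 1)
bond 3 |R1  (only one flow-in slot at J1)

1  (C1 all integral)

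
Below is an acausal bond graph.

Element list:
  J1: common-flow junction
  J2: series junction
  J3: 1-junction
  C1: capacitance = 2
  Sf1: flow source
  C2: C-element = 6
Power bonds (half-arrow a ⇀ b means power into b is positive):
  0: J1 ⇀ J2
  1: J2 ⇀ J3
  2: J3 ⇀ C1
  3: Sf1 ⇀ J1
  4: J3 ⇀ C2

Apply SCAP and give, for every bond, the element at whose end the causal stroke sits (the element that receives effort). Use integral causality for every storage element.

#3 →Sf1  (Sf1 (Sf) sets flow on bond)
#0 →J1  (J1 flow already set via bond 3)
#1 →J2  (1-jn J2 has f-setter on 0)
#2 →J3  (1-jn J3 has f-setter on 1)
#4 →J3  (J3: bond 1 brought flow, rest push out)

bond 0 →J1
bond 1 →J2
bond 2 →J3
bond 3 →Sf1
bond 4 →J3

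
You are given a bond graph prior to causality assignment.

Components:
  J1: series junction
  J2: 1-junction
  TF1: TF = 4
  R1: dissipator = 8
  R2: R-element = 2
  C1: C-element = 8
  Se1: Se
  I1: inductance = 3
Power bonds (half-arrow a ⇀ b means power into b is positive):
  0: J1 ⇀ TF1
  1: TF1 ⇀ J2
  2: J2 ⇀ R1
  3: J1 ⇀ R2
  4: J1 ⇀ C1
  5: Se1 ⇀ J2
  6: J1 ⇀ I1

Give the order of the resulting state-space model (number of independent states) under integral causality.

#5 stroke→J2  (Se1 fixes effort; stroke away)
#4 stroke→J1  (C1: C, integral causality)
#6 stroke→I1  (prefer integral on I1)
#0 stroke→J1  (J1 flow already set via bond 6)
#3 stroke→J1  (J1: bond 6 brought flow, rest push out)
#1 stroke→TF1  (TF1 one-in-one-out from 0)
#2 stroke→J2  (1-jn J2 has f-setter on 1)

2  (C1, I1 all integral)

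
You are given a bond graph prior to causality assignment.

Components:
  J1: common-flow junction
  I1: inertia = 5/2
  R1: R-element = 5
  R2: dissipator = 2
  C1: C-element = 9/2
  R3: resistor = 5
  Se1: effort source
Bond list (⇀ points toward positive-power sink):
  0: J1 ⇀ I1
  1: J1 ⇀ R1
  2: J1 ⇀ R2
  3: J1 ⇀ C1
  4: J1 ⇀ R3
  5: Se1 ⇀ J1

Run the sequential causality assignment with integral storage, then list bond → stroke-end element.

bond 5 |J1  (source Se1 imposes e)
bond 0 |I1  (prefer integral on I1)
bond 1 |J1  (1-jn J1 has f-setter on 0)
bond 2 |J1  (common-f at J1 fixed by 0)
bond 3 |J1  (common-f at J1 fixed by 0)
bond 4 |J1  (1-jn J1 has f-setter on 0)

bond 0 →I1
bond 1 →J1
bond 2 →J1
bond 3 →J1
bond 4 →J1
bond 5 →J1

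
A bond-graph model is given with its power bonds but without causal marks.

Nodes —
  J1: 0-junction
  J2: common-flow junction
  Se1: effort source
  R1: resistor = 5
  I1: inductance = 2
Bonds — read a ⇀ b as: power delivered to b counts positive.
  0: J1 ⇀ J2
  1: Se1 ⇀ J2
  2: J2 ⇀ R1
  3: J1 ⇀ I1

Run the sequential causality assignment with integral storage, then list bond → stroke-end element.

#1 |J2  (Se1: effort source, stroke at far end)
#3 |I1  (I1: I, integral causality)
#0 |J1  (J1: last free bond brings effort in)
#2 |J2  (J2 flow already set via bond 0)

b0 stroke→J1
b1 stroke→J2
b2 stroke→J2
b3 stroke→I1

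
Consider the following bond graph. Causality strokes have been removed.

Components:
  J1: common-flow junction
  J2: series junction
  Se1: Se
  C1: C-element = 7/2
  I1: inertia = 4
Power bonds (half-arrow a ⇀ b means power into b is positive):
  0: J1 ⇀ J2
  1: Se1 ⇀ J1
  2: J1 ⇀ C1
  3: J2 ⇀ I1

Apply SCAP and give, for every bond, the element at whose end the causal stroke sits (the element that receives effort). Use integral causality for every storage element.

#0 stroke at J2
#1 stroke at J1
#2 stroke at J1
#3 stroke at I1

#1 →J1  (Se1 (Se) sets effort on bond)
#2 →J1  (C1 integral (e out))
#0 →J2  (closing 1-jn rule on J1)
#3 →I1  (J2 needs exactly one f-in)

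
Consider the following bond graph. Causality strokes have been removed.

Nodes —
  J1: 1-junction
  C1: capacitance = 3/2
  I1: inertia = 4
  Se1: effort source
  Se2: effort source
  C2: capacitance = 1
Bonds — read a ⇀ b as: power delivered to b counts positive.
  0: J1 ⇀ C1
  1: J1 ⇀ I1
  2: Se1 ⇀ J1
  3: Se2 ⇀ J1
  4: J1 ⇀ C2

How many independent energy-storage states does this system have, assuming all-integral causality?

3  (C1, C2, I1 all integral)

bond 2 stroke at J1  (Se1 (Se) sets effort on bond)
bond 3 stroke at J1  (Se2 fixes effort; stroke away)
bond 0 stroke at J1  (C1 outputs effort q/C1)
bond 1 stroke at I1  (I1: I, integral causality)
bond 4 stroke at J1  (J1 flow already set via bond 1)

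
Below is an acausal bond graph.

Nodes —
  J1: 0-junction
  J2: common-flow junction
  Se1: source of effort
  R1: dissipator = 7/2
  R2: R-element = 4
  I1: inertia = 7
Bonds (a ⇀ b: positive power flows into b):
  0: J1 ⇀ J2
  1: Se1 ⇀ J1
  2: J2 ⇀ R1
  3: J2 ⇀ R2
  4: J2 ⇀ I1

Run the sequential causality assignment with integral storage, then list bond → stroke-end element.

b1 |J1  (Se1: effort source, stroke at far end)
b0 |J2  (common-e at J1 fixed by 1)
b4 |I1  (I1 integral (f out))
b2 |J2  (common-f at J2 fixed by 4)
b3 |J2  (common-f at J2 fixed by 4)

bond 0 stroke at J2
bond 1 stroke at J1
bond 2 stroke at J2
bond 3 stroke at J2
bond 4 stroke at I1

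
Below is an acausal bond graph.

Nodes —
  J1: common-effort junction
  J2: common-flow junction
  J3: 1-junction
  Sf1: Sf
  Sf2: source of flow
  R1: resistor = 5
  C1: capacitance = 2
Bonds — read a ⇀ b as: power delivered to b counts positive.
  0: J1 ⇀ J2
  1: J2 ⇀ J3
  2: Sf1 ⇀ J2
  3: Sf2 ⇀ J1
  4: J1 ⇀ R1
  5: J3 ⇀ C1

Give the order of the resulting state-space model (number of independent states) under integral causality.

1  (C1 all integral)

β2 stroke at Sf1  (Sf1: flow source, stroke at near end)
β3 stroke at Sf2  (Sf2: flow source, stroke at near end)
β0 stroke at J2  (1-jn J2 has f-setter on 2)
β1 stroke at J2  (1-jn J2 has f-setter on 2)
β5 stroke at J3  (J3: bond 1 brought flow, rest push out)
β4 stroke at J1  (closing 0-jn rule on J1)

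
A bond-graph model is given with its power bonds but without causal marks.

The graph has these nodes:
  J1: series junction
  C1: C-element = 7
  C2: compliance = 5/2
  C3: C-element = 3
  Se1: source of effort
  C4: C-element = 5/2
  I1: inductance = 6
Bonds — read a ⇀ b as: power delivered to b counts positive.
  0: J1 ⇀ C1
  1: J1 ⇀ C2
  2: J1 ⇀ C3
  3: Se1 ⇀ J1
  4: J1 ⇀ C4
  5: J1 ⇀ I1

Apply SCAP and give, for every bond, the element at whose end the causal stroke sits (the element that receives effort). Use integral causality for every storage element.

bond 0 →J1
bond 1 →J1
bond 2 →J1
bond 3 →J1
bond 4 →J1
bond 5 →I1

#3 |J1  (Se1 fixes effort; stroke away)
#0 |J1  (C1 outputs effort q/C1)
#1 |J1  (C2: C, integral causality)
#2 |J1  (C3 integral (e out))
#4 |J1  (C4 integral (e out))
#5 |I1  (J1: last free bond brings flow in)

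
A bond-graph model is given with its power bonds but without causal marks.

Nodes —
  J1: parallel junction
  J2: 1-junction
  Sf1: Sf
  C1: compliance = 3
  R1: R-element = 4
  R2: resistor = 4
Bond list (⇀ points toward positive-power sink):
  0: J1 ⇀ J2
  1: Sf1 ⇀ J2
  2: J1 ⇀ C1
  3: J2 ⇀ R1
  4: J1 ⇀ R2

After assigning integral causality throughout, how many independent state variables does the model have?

1  (C1 all integral)

β1 stroke at Sf1  (source Sf1 imposes f)
β0 stroke at J2  (J2: bond 1 brought flow, rest push out)
β3 stroke at J2  (common-f at J2 fixed by 1)
β2 stroke at J1  (C1 integral (e out))
β4 stroke at R2  (J1 effort already set via bond 2)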